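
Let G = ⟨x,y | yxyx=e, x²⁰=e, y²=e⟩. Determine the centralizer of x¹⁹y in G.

⟨x¹⁹y⟩ ⊆ C_G(x¹⁹y) since powers of x¹⁹y commute with x¹⁹y; so |C_G(x¹⁹y)| ≥ |⟨x¹⁹y⟩| = 2.
By orbit–stabilizer, |C_G(x¹⁹y)| = |G| / |conj. class of x¹⁹y| = 40 / 10 = 4.
The 4 elements commuting with x¹⁹y are {e, x¹⁰, x¹⁹y, x⁹y}.

Answer: {e, x¹⁰, x¹⁹y, x⁹y}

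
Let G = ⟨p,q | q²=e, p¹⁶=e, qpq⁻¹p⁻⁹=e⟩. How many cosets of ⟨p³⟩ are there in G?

First find ord(p³) by computing successive powers:
  (p³)¹ = p³, (p³)² = p⁶, (p³)³ = p⁹, (p³)⁴ = p¹², (p³)⁵ = p¹⁵, (p³)⁶ = p², (p³)⁷ = p⁵, (p³)⁸ = p⁸, (p³)⁹ = p¹¹, (p³)¹⁰ = p¹⁴, (p³)¹¹ = p, (p³)¹² = p⁴, (p³)¹³ = p⁷, (p³)¹⁴ = p¹⁰, (p³)¹⁵ = p¹³, (p³)¹⁶ = e.
So |⟨p³⟩| = ord(p³) = 16. With |G| = 32, by Lagrange [G : ⟨p³⟩] = 32/16 = 2.

Answer: 2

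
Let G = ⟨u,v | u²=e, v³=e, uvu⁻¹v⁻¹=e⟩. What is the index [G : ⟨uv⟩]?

First find ord(uv) by computing successive powers:
  (uv)¹ = uv, (uv)² = v², (uv)³ = u, (uv)⁴ = v, (uv)⁵ = uv², (uv)⁶ = e.
So |⟨uv⟩| = ord(uv) = 6. With |G| = 6, by Lagrange [G : ⟨uv⟩] = 6/6 = 1.

Answer: 1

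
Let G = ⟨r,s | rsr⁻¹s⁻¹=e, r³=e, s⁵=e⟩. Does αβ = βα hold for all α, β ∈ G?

Each pair of generators commutes: r·s = rs = s·r. Since the generators pairwise commute, every element of G commutes with every other, so G is abelian.

Answer: Yes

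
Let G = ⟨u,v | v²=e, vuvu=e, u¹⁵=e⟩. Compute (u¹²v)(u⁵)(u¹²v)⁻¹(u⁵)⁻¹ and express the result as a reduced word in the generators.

[(u¹²v), (u⁵)] = (u¹²v)·(u⁵)·(u¹²v)⁻¹·(u⁵)⁻¹.
  (u¹²v) · (u⁵) = u⁷v
  (u⁷v) · (u¹²v) = u¹⁰
  (u¹⁰) · (u¹⁰) = u⁵

Answer: u⁵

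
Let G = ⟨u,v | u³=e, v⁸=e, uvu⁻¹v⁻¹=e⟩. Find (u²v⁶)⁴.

Compute successive powers of (u²v⁶), reducing at each step:
  (u²v⁶)²: (u²v⁶) · u² = uv⁶;   (uv⁶) · v⁶ = uv⁴
  (u²v⁶)³: (uv⁴) · u² = v⁴;   (v⁴) · v⁶ = v²
  (u²v⁶)⁴: (v²) · u² = u²v²;   (u²v²) · v⁶ = u²

Answer: u²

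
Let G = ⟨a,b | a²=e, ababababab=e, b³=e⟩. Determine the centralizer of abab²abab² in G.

⟨abab²abab²⟩ ⊆ C_G(abab²abab²) since powers of abab²abab² commute with abab²abab²; so |C_G(abab²abab²)| ≥ |⟨abab²abab²⟩| = 5.
By orbit–stabilizer, |C_G(abab²abab²)| = |G| / |conj. class of abab²abab²| = 60 / 12 = 5.
The 5 elements commuting with abab²abab² are {e, bab²a, abab², bab²abab²a, abab²abab²}.

Answer: {e, bab²a, abab², bab²abab²a, abab²abab²}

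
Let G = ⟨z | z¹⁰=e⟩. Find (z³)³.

Compute successive powers of (z³), reducing at each step:
  (z³)²: (z³) · z³ = z⁶
  (z³)³: (z⁶) · z³ = z⁹

Answer: z⁹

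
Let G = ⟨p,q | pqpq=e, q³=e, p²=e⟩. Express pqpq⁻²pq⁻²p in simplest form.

Multiply left to right, reducing at each step:
  p · q = pq
  (pq) · p = q²
  (q²) · q⁻² = e
  e · p = p
  p · q⁻² = pq
  (pq) · p = q²

Answer: q²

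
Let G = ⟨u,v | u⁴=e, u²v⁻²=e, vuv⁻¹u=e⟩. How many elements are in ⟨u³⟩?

|⟨u³⟩| equals the order of u³. Compute successive powers until reaching e:
  (u³)¹ = u³, (u³)² = u², (u³)³ = u, (u³)⁴ = e.
The smallest positive k with (u³)ᵏ = e is 4, so |⟨u³⟩| = 4.

Answer: 4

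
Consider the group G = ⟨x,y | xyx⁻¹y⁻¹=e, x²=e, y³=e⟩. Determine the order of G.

Enumerate words in the generators, reducing via the relations: the distinct elements are
  {e, x, y, xy, y², xy²}.
No further products give new elements, so |G| = 6.

Answer: 6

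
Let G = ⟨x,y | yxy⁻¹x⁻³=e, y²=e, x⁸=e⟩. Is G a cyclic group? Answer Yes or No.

Every cyclic group is abelian. But x·y = xy while y·x = x³y, so x·y ≠ y·x and G is not abelian. Hence G is not cyclic.

Answer: No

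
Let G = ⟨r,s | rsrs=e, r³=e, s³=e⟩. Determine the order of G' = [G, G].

G' = [G, G] is generated by all commutators. The generator-pair commutators are: [r, s] = rs²r.
The subgroup they normally generate is {e, rs, r²s², rs²r}, of order 4.
Check: |G/G'| = 12/4 = 3 is the order of the abelianisation.

Answer: 4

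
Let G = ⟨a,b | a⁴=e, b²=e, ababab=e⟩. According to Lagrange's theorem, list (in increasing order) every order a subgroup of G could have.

|G| = 24 = 2³ · 3. By Lagrange's theorem the order of any subgroup divides 24; the divisors of 24 are 1, 2, 3, 4, 6, 8, 12, 24.

Answer: 1, 2, 3, 4, 6, 8, 12, 24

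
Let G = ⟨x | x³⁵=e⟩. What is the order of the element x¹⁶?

Compute successive powers until reaching e:
  (x¹⁶)¹ = x¹⁶, (x¹⁶)² = x³², (x¹⁶)³ = x¹³, (x¹⁶)⁴ = x²⁹, (x¹⁶)⁵ = x¹⁰, (x¹⁶)⁶ = x²⁶, (x¹⁶)⁷ = x⁷, (x¹⁶)⁸ = x²³, (x¹⁶)⁹ = x⁴, (x¹⁶)¹⁰ = x²⁰, (x¹⁶)¹¹ = x, (x¹⁶)¹² = x¹⁷, (x¹⁶)¹³ = x³³, (x¹⁶)¹⁴ = x¹⁴, (x¹⁶)¹⁵ = x³⁰, (x¹⁶)¹⁶ = x¹¹, (x¹⁶)¹⁷ = x²⁷, (x¹⁶)¹⁸ = x⁸, (x¹⁶)¹⁹ = x²⁴, (x¹⁶)²⁰ = x⁵, (x¹⁶)²¹ = x²¹, (x¹⁶)²² = x², (x¹⁶)²³ = x¹⁸, (x¹⁶)²⁴ = x³⁴, (x¹⁶)²⁵ = x¹⁵, (x¹⁶)²⁶ = x³¹, (x¹⁶)²⁷ = x¹², (x¹⁶)²⁸ = x²⁸, (x¹⁶)²⁹ = x⁹, (x¹⁶)³⁰ = x²⁵, (x¹⁶)³¹ = x⁶, (x¹⁶)³² = x²², (x¹⁶)³³ = x³, (x¹⁶)³⁴ = x¹⁹, (x¹⁶)³⁵ = e.
The smallest positive k with (x¹⁶)ᵏ = e is 35.

Answer: 35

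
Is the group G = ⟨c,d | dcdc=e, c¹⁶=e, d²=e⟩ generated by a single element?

Every cyclic group is abelian. But c·d = cd while d·c = c¹⁵d, so c·d ≠ d·c and G is not abelian. Hence G is not cyclic.

Answer: No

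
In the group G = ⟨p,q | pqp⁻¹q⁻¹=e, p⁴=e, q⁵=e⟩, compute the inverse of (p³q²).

The order of (p³q²) is 20 (smallest k with (p³q²)ᵏ = e), so (p³q²)⁻¹ = (p³q²)¹⁹ = pq³.
Check: (p³q²) · (pq³) → (p³q²) · p = q²;   (q²) · q³ = e, giving e as required.

Answer: pq³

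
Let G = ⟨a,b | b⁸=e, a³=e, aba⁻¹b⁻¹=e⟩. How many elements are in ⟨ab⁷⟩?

|⟨ab⁷⟩| equals the order of ab⁷. Compute successive powers until reaching e:
  (ab⁷)¹ = ab⁷, (ab⁷)² = a²b⁶, (ab⁷)³ = b⁵, (ab⁷)⁴ = ab⁴, (ab⁷)⁵ = a²b³, (ab⁷)⁶ = b², (ab⁷)⁷ = ab, (ab⁷)⁸ = a², (ab⁷)⁹ = b⁷, (ab⁷)¹⁰ = ab⁶, (ab⁷)¹¹ = a²b⁵, (ab⁷)¹² = b⁴, (ab⁷)¹³ = ab³, (ab⁷)¹⁴ = a²b², (ab⁷)¹⁵ = b, (ab⁷)¹⁶ = a, (ab⁷)¹⁷ = a²b⁷, (ab⁷)¹⁸ = b⁶, (ab⁷)¹⁹ = ab⁵, (ab⁷)²⁰ = a²b⁴, (ab⁷)²¹ = b³, (ab⁷)²² = ab², (ab⁷)²³ = a²b, (ab⁷)²⁴ = e.
The smallest positive k with (ab⁷)ᵏ = e is 24, so |⟨ab⁷⟩| = 24.

Answer: 24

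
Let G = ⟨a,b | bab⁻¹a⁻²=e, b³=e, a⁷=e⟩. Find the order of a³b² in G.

Compute successive powers until reaching e:
  (a³b²)¹ = a³b², (a³b²)² = ab, (a³b²)³ = e.
The smallest positive k with (a³b²)ᵏ = e is 3.

Answer: 3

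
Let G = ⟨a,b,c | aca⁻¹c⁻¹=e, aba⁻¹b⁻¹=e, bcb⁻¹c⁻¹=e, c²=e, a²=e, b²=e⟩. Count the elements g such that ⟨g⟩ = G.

⟨g⟩ = G would require ord(g) = |G| = 8, but the maximum element order in G is 2 < 8. So G is not cyclic and no single element generates it: the count is 0.

Answer: 0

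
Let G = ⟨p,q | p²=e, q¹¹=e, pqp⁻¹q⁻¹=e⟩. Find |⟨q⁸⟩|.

|⟨q⁸⟩| equals the order of q⁸. Compute successive powers until reaching e:
  (q⁸)¹ = q⁸, (q⁸)² = q⁵, (q⁸)³ = q², (q⁸)⁴ = q¹⁰, (q⁸)⁵ = q⁷, (q⁸)⁶ = q⁴, (q⁸)⁷ = q, (q⁸)⁸ = q⁹, (q⁸)⁹ = q⁶, (q⁸)¹⁰ = q³, (q⁸)¹¹ = e.
The smallest positive k with (q⁸)ᵏ = e is 11, so |⟨q⁸⟩| = 11.

Answer: 11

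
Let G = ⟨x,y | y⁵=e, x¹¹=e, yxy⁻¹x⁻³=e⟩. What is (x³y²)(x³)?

Compute (x³y²) · (x³) by multiplying left to right and reducing via the relations at each step:
  (x³y²) · x³ = x⁸y²

Answer: x⁸y²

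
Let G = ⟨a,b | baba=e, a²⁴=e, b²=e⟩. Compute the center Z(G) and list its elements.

An element z ∈ Z(G) iff z commutes with every generator.
For example a¹² is central: (a¹²)·a = a¹³ = a·(a¹²); (a¹²)·b = a¹²b = b·(a¹²).
Whereas a ∉ Z(G) since a·b = ab ≠ a²³b = b·a.
Checking each of the 48 elements this way gives Z(G) = {e, a¹²}, of order 2.

Answer: {e, a¹²}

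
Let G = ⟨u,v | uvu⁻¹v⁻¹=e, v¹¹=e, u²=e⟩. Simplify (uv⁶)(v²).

Compute (uv⁶) · (v²) by multiplying left to right and reducing via the relations at each step:
  (uv⁶) · v² = uv⁸

Answer: uv⁸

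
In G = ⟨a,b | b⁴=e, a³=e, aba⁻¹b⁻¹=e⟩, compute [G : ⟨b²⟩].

First find ord(b²) by computing successive powers:
  (b²)¹ = b², (b²)² = e.
So |⟨b²⟩| = ord(b²) = 2. With |G| = 12, by Lagrange [G : ⟨b²⟩] = 12/2 = 6.

Answer: 6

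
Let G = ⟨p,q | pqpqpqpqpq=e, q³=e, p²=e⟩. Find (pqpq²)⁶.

Compute successive powers of (pqpq²), reducing at each step:
  (pqpq²)²: (pqpq²) · p = pqpq²p;   (pqpq²p) · q = pqpq²pq;   (pqpq²pq) · p = pqpq²pqp;   (pqpq²pqp) · q² = pqpq²pqpq²
  (pqpq²)³: (pqpq²pqpq²) · p = pqpq²pqpq²p;   (pqpq²pqpq²p) · q = pqpq²pqpq²pq;   (pqpq²pqpq²pq) · p = qpq²pqpq²pq;   (qpq²pqpq²pq) · q² = qpq²pqpq²p
  (pqpq²)⁴: (qpq²pqpq²p) · p = qpq²pqpq²;   (qpq²pqpq²) · q = qpq²pqp;   (qpq²pqp) · p = qpq²pq;   (qpq²pq) · q² = qpq²p
  (pqpq²)⁵: (qpq²p) · p = qpq²;   (qpq²) · q = qp;   (qp) · p = q;   q · q² = e
  (pqpq²)⁶: e · p = p;   p · q = pq;   (pq) · p = pqp;   (pqp) · q² = pqpq²

Answer: pqpq²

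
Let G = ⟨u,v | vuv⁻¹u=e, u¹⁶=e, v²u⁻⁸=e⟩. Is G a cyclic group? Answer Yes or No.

Every cyclic group is abelian. But u·v = uv while v·u = u⁷v⁻¹, so u·v ≠ v·u and G is not abelian. Hence G is not cyclic.

Answer: No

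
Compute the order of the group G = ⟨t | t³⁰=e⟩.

G is generated by a single element, so G is cyclic. The relator gives t³⁰ = e and no smaller power is forced to be e, so the 30 powers {e, t, t², t³, t⁴, t⁵, t⁶, t⁷, t⁸, t⁹, t²², t²³, t²¹, t²⁰, t²⁴, t²⁵, t²⁶, t²⁷, t²⁸, t²⁹, t¹², t¹³, t¹¹, t¹⁰, t¹⁴, t¹⁵, t¹⁶, t¹⁷, t¹⁸, t¹⁹} are distinct. Hence |G| = 30.

Answer: 30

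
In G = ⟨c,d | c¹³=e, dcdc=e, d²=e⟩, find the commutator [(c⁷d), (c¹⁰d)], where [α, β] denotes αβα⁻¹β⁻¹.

[(c⁷d), (c¹⁰d)] = (c⁷d)·(c¹⁰d)·(c⁷d)⁻¹·(c¹⁰d)⁻¹.
  (c⁷d) · (c¹⁰d) = c¹⁰
  (c¹⁰) · (c⁷d) = c⁴d
  (c⁴d) · (c¹⁰d) = c⁷

Answer: c⁷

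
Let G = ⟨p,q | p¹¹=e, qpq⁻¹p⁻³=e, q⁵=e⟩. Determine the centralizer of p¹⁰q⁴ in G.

⟨p¹⁰q⁴⟩ ⊆ C_G(p¹⁰q⁴) since powers of p¹⁰q⁴ commute with p¹⁰q⁴; so |C_G(p¹⁰q⁴)| ≥ |⟨p¹⁰q⁴⟩| = 5.
By orbit–stabilizer, |C_G(p¹⁰q⁴)| = |G| / |conj. class of p¹⁰q⁴| = 55 / 11 = 5.
The 5 elements commuting with p¹⁰q⁴ are {e, p³q, pq², p⁶q³, p¹⁰q⁴}.

Answer: {e, p³q, pq², p⁶q³, p¹⁰q⁴}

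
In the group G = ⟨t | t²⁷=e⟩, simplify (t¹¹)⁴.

Compute successive powers of (t¹¹), reducing at each step:
  (t¹¹)²: (t¹¹) · t¹¹ = t²²
  (t¹¹)³: (t²²) · t¹¹ = t⁶
  (t¹¹)⁴: (t⁶) · t¹¹ = t¹⁷

Answer: t¹⁷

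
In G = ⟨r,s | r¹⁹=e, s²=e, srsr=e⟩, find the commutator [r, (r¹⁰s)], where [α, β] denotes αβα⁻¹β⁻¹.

[r, (r¹⁰s)] = r·(r¹⁰s)·r⁻¹·(r¹⁰s)⁻¹.
  r · (r¹⁰s) = r¹¹s
  (r¹¹s) · (r¹⁸) = r¹²s
  (r¹²s) · (r¹⁰s) = r²

Answer: r²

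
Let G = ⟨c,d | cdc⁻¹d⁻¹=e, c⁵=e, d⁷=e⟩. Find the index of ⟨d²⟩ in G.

First find ord(d²) by computing successive powers:
  (d²)¹ = d², (d²)² = d⁴, (d²)³ = d⁶, (d²)⁴ = d, (d²)⁵ = d³, (d²)⁶ = d⁵, (d²)⁷ = e.
So |⟨d²⟩| = ord(d²) = 7. With |G| = 35, by Lagrange [G : ⟨d²⟩] = 35/7 = 5.

Answer: 5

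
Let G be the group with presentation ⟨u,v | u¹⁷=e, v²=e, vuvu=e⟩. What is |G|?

Enumerate words in the generators, reducing via the relations: the distinct elements are
  {e, u, v, uv, u², u³, u⁴, u⁵, u⁶, u⁷, u⁸, u⁹, u²v, u³v, u¹², u¹³, u¹¹, u¹⁰, u¹⁴, u¹⁵, u¹⁶, u⁴v, u⁵v, u⁶v, u⁷v, u⁸v, u⁹v, u¹²v, u¹³v, u¹¹v, u¹⁰v, u¹⁴v, u¹⁵v, u¹⁶v}.
No further products give new elements, so |G| = 34.

Answer: 34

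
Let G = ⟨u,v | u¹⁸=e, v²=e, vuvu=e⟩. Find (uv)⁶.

Compute successive powers of (uv), reducing at each step:
  (uv)²: (uv) · u = v;   v · v = e
  (uv)³: e · u = u;   u · v = uv
  (uv)⁴: (uv) · u = v;   v · v = e
  (uv)⁵: e · u = u;   u · v = uv
  (uv)⁶: (uv) · u = v;   v · v = e

Answer: e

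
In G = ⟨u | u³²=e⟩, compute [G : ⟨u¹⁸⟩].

First find ord(u¹⁸) by computing successive powers:
  (u¹⁸)¹ = u¹⁸, (u¹⁸)² = u⁴, (u¹⁸)³ = u²², (u¹⁸)⁴ = u⁸, (u¹⁸)⁵ = u²⁶, (u¹⁸)⁶ = u¹², (u¹⁸)⁷ = u³⁰, (u¹⁸)⁸ = u¹⁶, (u¹⁸)⁹ = u², (u¹⁸)¹⁰ = u²⁰, (u¹⁸)¹¹ = u⁶, (u¹⁸)¹² = u²⁴, (u¹⁸)¹³ = u¹⁰, (u¹⁸)¹⁴ = u²⁸, (u¹⁸)¹⁵ = u¹⁴, (u¹⁸)¹⁶ = e.
So |⟨u¹⁸⟩| = ord(u¹⁸) = 16. With |G| = 32, by Lagrange [G : ⟨u¹⁸⟩] = 32/16 = 2.

Answer: 2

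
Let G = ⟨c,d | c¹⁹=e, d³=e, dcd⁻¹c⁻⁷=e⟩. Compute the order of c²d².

Compute successive powers until reaching e:
  (c²d²)¹ = c²d², (c²d²)² = c⁵d, (c²d²)³ = e.
The smallest positive k with (c²d²)ᵏ = e is 3.

Answer: 3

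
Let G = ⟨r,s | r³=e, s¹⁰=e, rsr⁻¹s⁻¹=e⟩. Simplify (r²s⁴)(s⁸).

Compute (r²s⁴) · (s⁸) by multiplying left to right and reducing via the relations at each step:
  (r²s⁴) · s⁸ = r²s²

Answer: r²s²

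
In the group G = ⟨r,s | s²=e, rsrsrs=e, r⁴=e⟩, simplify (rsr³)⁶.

Compute successive powers of (rsr³), reducing at each step:
  (rsr³)²: (rsr³) · r = rs;   (rs) · s = r;   r · r³ = e
  (rsr³)³: e · r = r;   r · s = rs;   (rs) · r³ = rsr³
  (rsr³)⁴: (rsr³) · r = rs;   (rs) · s = r;   r · r³ = e
  (rsr³)⁵: e · r = r;   r · s = rs;   (rs) · r³ = rsr³
  (rsr³)⁶: (rsr³) · r = rs;   (rs) · s = r;   r · r³ = e

Answer: e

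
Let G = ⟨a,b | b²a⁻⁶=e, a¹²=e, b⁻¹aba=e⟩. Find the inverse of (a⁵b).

The order of (a⁵b) is 4 (smallest k with (a⁵b)ᵏ = e), so (a⁵b)⁻¹ = (a⁵b)³ = a⁵b⁻¹.
Check: (a⁵b) · (a⁵b⁻¹) → (a⁵b) · a⁵ = b;   b · b⁻¹ = e, giving e as required.

Answer: a⁵b⁻¹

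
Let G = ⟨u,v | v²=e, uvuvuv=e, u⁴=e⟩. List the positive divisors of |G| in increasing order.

|G| = 24 = 2³ · 3. By Lagrange's theorem the order of any subgroup divides 24; the divisors of 24 are 1, 2, 3, 4, 6, 8, 12, 24.

Answer: 1, 2, 3, 4, 6, 8, 12, 24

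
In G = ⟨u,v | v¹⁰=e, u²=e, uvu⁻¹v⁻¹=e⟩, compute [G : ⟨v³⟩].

First find ord(v³) by computing successive powers:
  (v³)¹ = v³, (v³)² = v⁶, (v³)³ = v⁹, (v³)⁴ = v², (v³)⁵ = v⁵, (v³)⁶ = v⁸, (v³)⁷ = v, (v³)⁸ = v⁴, (v³)⁹ = v⁷, (v³)¹⁰ = e.
So |⟨v³⟩| = ord(v³) = 10. With |G| = 20, by Lagrange [G : ⟨v³⟩] = 20/10 = 2.

Answer: 2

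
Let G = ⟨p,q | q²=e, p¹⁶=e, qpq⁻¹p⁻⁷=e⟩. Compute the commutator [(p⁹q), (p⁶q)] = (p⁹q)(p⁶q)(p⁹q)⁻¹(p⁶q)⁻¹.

[(p⁹q), (p⁶q)] = (p⁹q)·(p⁶q)·(p⁹q)⁻¹·(p⁶q)⁻¹.
  (p⁹q) · (p⁶q) = p³
  (p³) · (pq) = p⁴q
  (p⁴q) · (p⁶q) = p¹⁴

Answer: p¹⁴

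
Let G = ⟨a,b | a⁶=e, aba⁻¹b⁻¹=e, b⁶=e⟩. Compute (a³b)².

Compute successive powers of (a³b), reducing at each step:
  (a³b)²: (a³b) · a³ = b;   b · b = b²

Answer: b²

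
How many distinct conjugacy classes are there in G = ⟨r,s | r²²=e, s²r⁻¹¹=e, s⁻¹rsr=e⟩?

The conjugacy classes (representative and size) are:
  [e] (size 1), [r²¹] (size 2), [r²] (size 2), [r³] (size 2), [r¹⁸] (size 2), [r¹⁷] (size 2), [r⁶] (size 2), [r⁷] (size 2), [r⁸] (size 2), [r¹³] (size 2), [r¹²] (size 2), [r¹¹] (size 1), [r¹⁰s] (size 11), [r⁷s] (size 11).
Class equation: 1 + 2 + 2 + 2 + 2 + 2 + 2 + 2 + 2 + 2 + 2 + 1 + 11 + 11 = 44 = |G|. So G has 14 conjugacy classes.

Answer: 14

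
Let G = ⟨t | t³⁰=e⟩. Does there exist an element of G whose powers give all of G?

|G| = 30. The element t has order 30 (its powers give 30 distinct elements), so ⟨t⟩ = G and G is cyclic.

Answer: Yes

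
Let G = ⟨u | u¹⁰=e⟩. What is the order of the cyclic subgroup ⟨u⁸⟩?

|⟨u⁸⟩| equals the order of u⁸. Compute successive powers until reaching e:
  (u⁸)¹ = u⁸, (u⁸)² = u⁶, (u⁸)³ = u⁴, (u⁸)⁴ = u², (u⁸)⁵ = e.
The smallest positive k with (u⁸)ᵏ = e is 5, so |⟨u⁸⟩| = 5.

Answer: 5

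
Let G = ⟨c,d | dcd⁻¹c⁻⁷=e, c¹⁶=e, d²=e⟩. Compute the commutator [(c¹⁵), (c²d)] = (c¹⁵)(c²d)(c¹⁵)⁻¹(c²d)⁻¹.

[(c¹⁵), (c²d)] = (c¹⁵)·(c²d)·(c¹⁵)⁻¹·(c²d)⁻¹.
  (c¹⁵) · (c²d) = cd
  (cd) · c = c⁸d
  (c⁸d) · (c²d) = c⁶

Answer: c⁶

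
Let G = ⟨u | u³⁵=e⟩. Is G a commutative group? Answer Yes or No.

G has a single generator, so G is cyclic and hence abelian.

Answer: Yes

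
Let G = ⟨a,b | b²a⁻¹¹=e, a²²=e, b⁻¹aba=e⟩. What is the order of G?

Enumerate words in the generators, reducing via the relations: the distinct elements are
  {a, b, e, ab, a², a³, a⁴, a⁵, a⁶, a⁷, a⁸, a⁹, a²b, a²¹, a²⁰, a³b, a¹², a¹³, a¹¹, a¹⁰, a¹⁴, a¹⁵, a¹⁶, a¹⁷, a¹⁸, a¹⁹, a⁴b, a⁵b, a⁶b, a⁷b, a⁸b, a⁹b, b⁻¹, ab⁻¹, a¹⁰b, a²b⁻¹, a³b⁻¹, a⁴b⁻¹, a⁵b⁻¹, a⁶b⁻¹, a⁷b⁻¹, a⁸b⁻¹, a⁹b⁻¹, a¹⁰b⁻¹}.
No further products give new elements, so |G| = 44.

Answer: 44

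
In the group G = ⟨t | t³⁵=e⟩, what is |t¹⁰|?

Compute successive powers until reaching e:
  (t¹⁰)¹ = t¹⁰, (t¹⁰)² = t²⁰, (t¹⁰)³ = t³⁰, (t¹⁰)⁴ = t⁵, (t¹⁰)⁵ = t¹⁵, (t¹⁰)⁶ = t²⁵, (t¹⁰)⁷ = e.
The smallest positive k with (t¹⁰)ᵏ = e is 7.

Answer: 7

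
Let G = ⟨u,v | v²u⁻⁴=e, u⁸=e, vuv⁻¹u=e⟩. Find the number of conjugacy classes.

The conjugacy classes (representative and size) are:
  [e] (size 1), [u⁷] (size 2), [u²] (size 2), [u⁵] (size 2), [u⁴] (size 1), [u²v⁻¹] (size 4), [u³v] (size 4).
Class equation: 1 + 2 + 2 + 2 + 1 + 4 + 4 = 16 = |G|. So G has 7 conjugacy classes.

Answer: 7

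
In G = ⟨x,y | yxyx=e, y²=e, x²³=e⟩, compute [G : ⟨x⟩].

First find ord(x) by computing successive powers:
  x¹ = x, x² = x², x³ = x³, x⁴ = x⁴, x⁵ = x⁵, x⁶ = x⁶, x⁷ = x⁷, x⁸ = x⁸, x⁹ = x⁹, x¹⁰ = x¹⁰, x¹¹ = x¹¹, x¹² = x¹², x¹³ = x¹³, x¹⁴ = x¹⁴, x¹⁵ = x¹⁵, x¹⁶ = x¹⁶, x¹⁷ = x¹⁷, x¹⁸ = x¹⁸, x¹⁹ = x¹⁹, x²⁰ = x²⁰, x²¹ = x²¹, x²² = x²², x²³ = e.
So |⟨x⟩| = ord(x) = 23. With |G| = 46, by Lagrange [G : ⟨x⟩] = 46/23 = 2.

Answer: 2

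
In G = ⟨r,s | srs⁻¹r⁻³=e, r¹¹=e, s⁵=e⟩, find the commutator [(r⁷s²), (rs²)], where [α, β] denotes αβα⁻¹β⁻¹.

[(r⁷s²), (rs²)] = (r⁷s²)·(rs²)·(r⁷s²)⁻¹·(rs²)⁻¹.
  (r⁷s²) · (rs²) = r⁵s⁴
  (r⁵s⁴) · (r⁹s³) = r⁸s²
  (r⁸s²) · (r⁶s³) = r⁷

Answer: r⁷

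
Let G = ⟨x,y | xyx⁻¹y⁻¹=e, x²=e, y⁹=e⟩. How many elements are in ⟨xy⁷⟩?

|⟨xy⁷⟩| equals the order of xy⁷. Compute successive powers until reaching e:
  (xy⁷)¹ = xy⁷, (xy⁷)² = y⁵, (xy⁷)³ = xy³, (xy⁷)⁴ = y, (xy⁷)⁵ = xy⁸, (xy⁷)⁶ = y⁶, (xy⁷)⁷ = xy⁴, (xy⁷)⁸ = y², (xy⁷)⁹ = x, (xy⁷)¹⁰ = y⁷, (xy⁷)¹¹ = xy⁵, (xy⁷)¹² = y³, (xy⁷)¹³ = xy, (xy⁷)¹⁴ = y⁸, (xy⁷)¹⁵ = xy⁶, (xy⁷)¹⁶ = y⁴, (xy⁷)¹⁷ = xy², (xy⁷)¹⁸ = e.
The smallest positive k with (xy⁷)ᵏ = e is 18, so |⟨xy⁷⟩| = 18.

Answer: 18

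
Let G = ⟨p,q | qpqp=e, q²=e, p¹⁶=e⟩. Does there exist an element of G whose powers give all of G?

Every cyclic group is abelian. But p·q = pq while q·p = p¹⁵q, so p·q ≠ q·p and G is not abelian. Hence G is not cyclic.

Answer: No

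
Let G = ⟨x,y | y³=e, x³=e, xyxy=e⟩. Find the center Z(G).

An element z ∈ Z(G) iff z commutes with every generator.
For example e is central: e·x = x = x·e; e·y = y = y·e.
Whereas x ∉ Z(G) since x·y = xy ≠ x²y² = y·x.
Checking each of the 12 elements this way gives Z(G) = {e}, of order 1.

Answer: {e}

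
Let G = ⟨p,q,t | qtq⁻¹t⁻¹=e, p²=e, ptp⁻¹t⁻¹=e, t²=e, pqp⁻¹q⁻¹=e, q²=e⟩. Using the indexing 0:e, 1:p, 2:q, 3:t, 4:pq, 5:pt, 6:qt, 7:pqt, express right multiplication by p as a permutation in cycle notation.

(0 1)(2 4)(3 5)(6 7)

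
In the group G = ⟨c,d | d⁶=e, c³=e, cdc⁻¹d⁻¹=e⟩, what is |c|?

Compute successive powers until reaching e:
  c¹ = c, c² = c², c³ = e.
The smallest positive k with cᵏ = e is 3.

Answer: 3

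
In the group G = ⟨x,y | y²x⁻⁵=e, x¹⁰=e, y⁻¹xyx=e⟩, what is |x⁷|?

Compute successive powers until reaching e:
  (x⁷)¹ = x⁷, (x⁷)² = x⁴, (x⁷)³ = x, (x⁷)⁴ = x⁸, (x⁷)⁵ = x⁵, (x⁷)⁶ = x², (x⁷)⁷ = x⁹, (x⁷)⁸ = x⁶, (x⁷)⁹ = x³, (x⁷)¹⁰ = e.
The smallest positive k with (x⁷)ᵏ = e is 10.

Answer: 10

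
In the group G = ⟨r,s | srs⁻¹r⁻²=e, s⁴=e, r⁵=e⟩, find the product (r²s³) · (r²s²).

Compute (r²s³) · (r²s²) by multiplying left to right and reducing via the relations at each step:
  (r²s³) · r² = r³s³
  (r³s³) · s² = r³s

Answer: r³s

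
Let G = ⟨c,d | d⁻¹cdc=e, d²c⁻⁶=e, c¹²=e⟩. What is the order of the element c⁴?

Compute successive powers until reaching e:
  (c⁴)¹ = c⁴, (c⁴)² = c⁸, (c⁴)³ = e.
The smallest positive k with (c⁴)ᵏ = e is 3.

Answer: 3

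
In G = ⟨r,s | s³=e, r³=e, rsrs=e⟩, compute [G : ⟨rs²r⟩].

First find ord(rs²r) by computing successive powers:
  (rs²r)¹ = rs²r, (rs²r)² = e.
So |⟨rs²r⟩| = ord(rs²r) = 2. With |G| = 12, by Lagrange [G : ⟨rs²r⟩] = 12/2 = 6.

Answer: 6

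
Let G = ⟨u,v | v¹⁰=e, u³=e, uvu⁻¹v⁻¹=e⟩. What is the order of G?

Enumerate words in the generators, reducing via the relations: the distinct elements are
  {e, u, v, uv, u², v², v³, v⁴, v⁵, v⁶, v⁷, v⁸, v⁹, uv², uv³, uv⁴, uv⁵, uv⁶, uv⁷, uv⁸, uv⁹, u²v, u²v², u²v³, u²v⁴, u²v⁵, u²v⁶, u²v⁷, u²v⁸, u²v⁹}.
No further products give new elements, so |G| = 30.

Answer: 30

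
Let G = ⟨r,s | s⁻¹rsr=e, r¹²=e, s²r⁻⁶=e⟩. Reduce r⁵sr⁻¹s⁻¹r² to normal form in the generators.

Multiply left to right, reducing at each step:
  (r⁵) · s = r⁵s
  (r⁵s) · r⁻¹ = s⁻¹
  (s⁻¹) · s⁻¹ = r⁶
  (r⁶) · r² = r⁸

Answer: r⁸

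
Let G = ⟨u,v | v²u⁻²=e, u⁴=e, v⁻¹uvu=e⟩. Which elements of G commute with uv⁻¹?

⟨uv⁻¹⟩ ⊆ C_G(uv⁻¹) since powers of uv⁻¹ commute with uv⁻¹; so |C_G(uv⁻¹)| ≥ |⟨uv⁻¹⟩| = 4.
By orbit–stabilizer, |C_G(uv⁻¹)| = |G| / |conj. class of uv⁻¹| = 8 / 2 = 4.
The 4 elements commuting with uv⁻¹ are {e, u², uv, uv⁻¹}.

Answer: {e, u², uv, uv⁻¹}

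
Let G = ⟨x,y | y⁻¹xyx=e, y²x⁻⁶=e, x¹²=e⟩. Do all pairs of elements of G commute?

x·y = xy but y·x = x⁵y⁻¹, so x·y ≠ y·x and G is not abelian.

Answer: No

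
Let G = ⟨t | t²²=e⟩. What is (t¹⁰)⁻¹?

The order of (t¹⁰) is 11 (smallest k with (t¹⁰)ᵏ = e), so (t¹⁰)⁻¹ = (t¹⁰)¹⁰ = t¹².
Check: (t¹⁰) · (t¹²) → (t¹⁰) · t¹² = e, giving e as required.

Answer: t¹²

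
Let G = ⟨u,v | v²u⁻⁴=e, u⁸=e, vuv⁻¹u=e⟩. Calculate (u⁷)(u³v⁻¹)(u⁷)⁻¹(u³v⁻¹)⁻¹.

[(u⁷), (u³v⁻¹)] = (u⁷)·(u³v⁻¹)·(u⁷)⁻¹·(u³v⁻¹)⁻¹.
  (u⁷) · (u³v⁻¹) = u²v⁻¹
  (u²v⁻¹) · u = uv⁻¹
  (uv⁻¹) · (u³v) = u⁶

Answer: u⁶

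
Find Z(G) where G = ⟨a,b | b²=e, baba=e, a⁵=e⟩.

An element z ∈ Z(G) iff z commutes with every generator.
For example e is central: e·a = a = a·e; e·b = b = b·e.
Whereas a ∉ Z(G) since a·b = ab ≠ a⁴b = b·a.
Checking each of the 10 elements this way gives Z(G) = {e}, of order 1.

Answer: {e}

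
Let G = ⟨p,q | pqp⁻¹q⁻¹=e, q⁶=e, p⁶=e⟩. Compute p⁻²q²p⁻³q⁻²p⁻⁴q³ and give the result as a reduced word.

Multiply left to right, reducing at each step:
  (p⁴) · q² = p⁴q²
  (p⁴q²) · p⁻³ = pq²
  (pq²) · q⁻² = p
  p · p⁻⁴ = p³
  (p³) · q³ = p³q³

Answer: p³q³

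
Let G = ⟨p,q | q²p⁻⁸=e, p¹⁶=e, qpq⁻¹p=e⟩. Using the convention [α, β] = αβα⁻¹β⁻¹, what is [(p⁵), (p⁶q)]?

[(p⁵), (p⁶q)] = (p⁵)·(p⁶q)·(p⁵)⁻¹·(p⁶q)⁻¹.
  (p⁵) · (p⁶q) = p³q⁻¹
  (p³q⁻¹) · (p¹¹) = q
  q · (p⁶q⁻¹) = p¹⁰

Answer: p¹⁰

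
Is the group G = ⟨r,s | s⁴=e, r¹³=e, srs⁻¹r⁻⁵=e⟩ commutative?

r·s = rs but s·r = r⁵s, so r·s ≠ s·r and G is not abelian.

Answer: No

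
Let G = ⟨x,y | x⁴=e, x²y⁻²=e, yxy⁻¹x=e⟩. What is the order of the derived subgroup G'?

G' = [G, G] is generated by all commutators. The generator-pair commutators are: [x, y] = x².
The subgroup they normally generate is {e, x²}, of order 2.
Check: |G/G'| = 8/2 = 4 is the order of the abelianisation.

Answer: 2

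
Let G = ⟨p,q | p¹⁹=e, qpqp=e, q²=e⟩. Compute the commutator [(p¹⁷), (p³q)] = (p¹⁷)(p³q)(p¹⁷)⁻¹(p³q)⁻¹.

[(p¹⁷), (p³q)] = (p¹⁷)·(p³q)·(p¹⁷)⁻¹·(p³q)⁻¹.
  (p¹⁷) · (p³q) = pq
  (pq) · (p²) = p¹⁸q
  (p¹⁸q) · (p³q) = p¹⁵

Answer: p¹⁵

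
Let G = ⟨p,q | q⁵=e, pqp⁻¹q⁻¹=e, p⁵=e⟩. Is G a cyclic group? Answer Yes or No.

|G| = 25, but the maximum element order in G is 5 < 25. No single element generates all of G, so G is not cyclic.

Answer: No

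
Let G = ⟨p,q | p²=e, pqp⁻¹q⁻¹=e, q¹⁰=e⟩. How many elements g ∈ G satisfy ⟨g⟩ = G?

⟨g⟩ = G would require ord(g) = |G| = 20, but the maximum element order in G is 10 < 20. So G is not cyclic and no single element generates it: the count is 0.

Answer: 0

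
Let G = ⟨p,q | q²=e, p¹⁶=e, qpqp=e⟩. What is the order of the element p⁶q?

Compute successive powers until reaching e:
  (p⁶q)¹ = p⁶q, (p⁶q)² = e.
The smallest positive k with (p⁶q)ᵏ = e is 2.

Answer: 2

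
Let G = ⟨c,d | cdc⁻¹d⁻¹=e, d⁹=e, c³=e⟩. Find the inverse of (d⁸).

The order of (d⁸) is 9 (smallest k with (d⁸)ᵏ = e), so (d⁸)⁻¹ = (d⁸)⁸ = d.
Check: (d⁸) · d → (d⁸) · d = e, giving e as required.

Answer: d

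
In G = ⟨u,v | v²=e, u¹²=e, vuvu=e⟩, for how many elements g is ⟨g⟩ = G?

⟨g⟩ = G would require ord(g) = |G| = 24, but the maximum element order in G is 12 < 24. So G is not cyclic and no single element generates it: the count is 0.

Answer: 0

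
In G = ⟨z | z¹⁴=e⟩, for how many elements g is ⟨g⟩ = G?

G is cyclic of order 14. An element generates G iff its order is 14, and a cyclic group of order 14 has exactly φ(14) = 6 such elements.

Answer: 6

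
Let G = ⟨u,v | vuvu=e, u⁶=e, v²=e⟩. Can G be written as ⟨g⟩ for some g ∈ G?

Every cyclic group is abelian. But u·v = uv while v·u = u⁵v, so u·v ≠ v·u and G is not abelian. Hence G is not cyclic.

Answer: No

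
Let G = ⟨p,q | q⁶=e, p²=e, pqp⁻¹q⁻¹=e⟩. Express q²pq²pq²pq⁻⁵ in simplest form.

Multiply left to right, reducing at each step:
  (q²) · p = pq²
  (pq²) · q² = pq⁴
  (pq⁴) · p = q⁴
  (q⁴) · q² = e
  e · p = p
  p · q⁻⁵ = pq

Answer: pq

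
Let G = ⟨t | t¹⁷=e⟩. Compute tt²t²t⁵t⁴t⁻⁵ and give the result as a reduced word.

Multiply left to right, reducing at each step:
  t · t² = t³
  (t³) · t² = t⁵
  (t⁵) · t⁵ = t¹⁰
  (t¹⁰) · t⁴ = t¹⁴
  (t¹⁴) · t⁻⁵ = t⁹

Answer: t⁹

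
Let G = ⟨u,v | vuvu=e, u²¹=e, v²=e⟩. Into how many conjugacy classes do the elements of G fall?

The conjugacy classes (representative and size) are:
  [e] (size 1), [u²⁰] (size 2), [u²] (size 2), [u³] (size 2), [u¹⁷] (size 2), [u⁵] (size 2), [u⁶] (size 2), [u⁷] (size 2), [u⁸] (size 2), [u⁹] (size 2), [u¹⁰] (size 2), [v] (size 21).
Class equation: 1 + 2 + 2 + 2 + 2 + 2 + 2 + 2 + 2 + 2 + 2 + 21 = 42 = |G|. So G has 12 conjugacy classes.

Answer: 12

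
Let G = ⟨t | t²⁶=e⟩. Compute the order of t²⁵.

Compute successive powers until reaching e:
  (t²⁵)¹ = t²⁵, (t²⁵)² = t²⁴, (t²⁵)³ = t²³, (t²⁵)⁴ = t²², (t²⁵)⁵ = t²¹, (t²⁵)⁶ = t²⁰, (t²⁵)⁷ = t¹⁹, (t²⁵)⁸ = t¹⁸, (t²⁵)⁹ = t¹⁷, (t²⁵)¹⁰ = t¹⁶, (t²⁵)¹¹ = t¹⁵, (t²⁵)¹² = t¹⁴, (t²⁵)¹³ = t¹³, (t²⁵)¹⁴ = t¹², (t²⁵)¹⁵ = t¹¹, (t²⁵)¹⁶ = t¹⁰, (t²⁵)¹⁷ = t⁹, (t²⁵)¹⁸ = t⁸, (t²⁵)¹⁹ = t⁷, (t²⁵)²⁰ = t⁶, (t²⁵)²¹ = t⁵, (t²⁵)²² = t⁴, (t²⁵)²³ = t³, (t²⁵)²⁴ = t², (t²⁵)²⁵ = t, (t²⁵)²⁶ = e.
The smallest positive k with (t²⁵)ᵏ = e is 26.

Answer: 26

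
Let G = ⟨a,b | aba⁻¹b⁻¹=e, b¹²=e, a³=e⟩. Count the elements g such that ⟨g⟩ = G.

⟨g⟩ = G would require ord(g) = |G| = 36, but the maximum element order in G is 12 < 36. So G is not cyclic and no single element generates it: the count is 0.

Answer: 0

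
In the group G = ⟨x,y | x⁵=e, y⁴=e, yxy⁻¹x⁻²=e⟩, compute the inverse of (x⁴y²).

The order of (x⁴y²) is 2 (smallest k with (x⁴y²)ᵏ = e), so (x⁴y²)⁻¹ = (x⁴y²)¹ = x⁴y².
Check: (x⁴y²) · (x⁴y²) → (x⁴y²) · x⁴ = y²;   (y²) · y² = e, giving e as required.

Answer: x⁴y²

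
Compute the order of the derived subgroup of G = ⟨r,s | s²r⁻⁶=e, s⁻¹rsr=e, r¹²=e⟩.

G' = [G, G] is generated by all commutators. The generator-pair commutators are: [r, s] = r².
The subgroup they normally generate is {e, r², r⁴, r⁶, r⁸, r¹⁰}, of order 6.
Check: |G/G'| = 24/6 = 4 is the order of the abelianisation.

Answer: 6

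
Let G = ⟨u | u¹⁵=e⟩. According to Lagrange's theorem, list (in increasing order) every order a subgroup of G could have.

|G| = 15 = 3 · 5. By Lagrange's theorem the order of any subgroup divides 15; the divisors of 15 are 1, 3, 5, 15.

Answer: 1, 3, 5, 15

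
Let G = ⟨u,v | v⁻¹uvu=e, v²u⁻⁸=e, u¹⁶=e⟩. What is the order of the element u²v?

Compute successive powers until reaching e:
  (u²v)¹ = u²v, (u²v)² = u⁸, (u²v)³ = u²v⁻¹, (u²v)⁴ = e.
The smallest positive k with (u²v)ᵏ = e is 4.

Answer: 4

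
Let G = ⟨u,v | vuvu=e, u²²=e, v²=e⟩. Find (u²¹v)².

Compute successive powers of (u²¹v), reducing at each step:
  (u²¹v)²: (u²¹v) · u²¹ = v;   v · v = e

Answer: e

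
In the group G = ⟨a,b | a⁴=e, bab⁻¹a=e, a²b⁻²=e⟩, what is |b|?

Compute successive powers until reaching e:
  b¹ = b, b² = a², b³ = b⁻¹, b⁴ = e.
The smallest positive k with bᵏ = e is 4.

Answer: 4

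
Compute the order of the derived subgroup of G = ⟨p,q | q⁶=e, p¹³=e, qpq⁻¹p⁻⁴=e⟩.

G' = [G, G] is generated by all commutators. The generator-pair commutators are: [p, q] = p¹⁰.
The subgroup they normally generate is {e, p, p², p³, p⁴, p⁵, p⁶, p⁷, p⁸, p⁹, p¹⁰, p¹¹, p¹²}, of order 13.
Check: |G/G'| = 78/13 = 6 is the order of the abelianisation.

Answer: 13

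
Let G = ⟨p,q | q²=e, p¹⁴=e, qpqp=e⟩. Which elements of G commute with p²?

⟨p²⟩ ⊆ C_G(p²) since powers of p² commute with p²; so |C_G(p²)| ≥ |⟨p²⟩| = 7.
By orbit–stabilizer, |C_G(p²)| = |G| / |conj. class of p²| = 28 / 2 = 14.
The 14 elements commuting with p² are {e, p, p², p³, p⁴, p⁵, p⁶, p⁷, p⁸, p⁹, p¹⁰, p¹¹, p¹², p¹³}.

Answer: {e, p, p², p³, p⁴, p⁵, p⁶, p⁷, p⁸, p⁹, p¹⁰, p¹¹, p¹², p¹³}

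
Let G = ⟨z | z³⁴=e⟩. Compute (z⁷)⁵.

Compute successive powers of (z⁷), reducing at each step:
  (z⁷)²: (z⁷) · z⁷ = z¹⁴
  (z⁷)³: (z¹⁴) · z⁷ = z²¹
  (z⁷)⁴: (z²¹) · z⁷ = z²⁸
  (z⁷)⁵: (z²⁸) · z⁷ = z

Answer: z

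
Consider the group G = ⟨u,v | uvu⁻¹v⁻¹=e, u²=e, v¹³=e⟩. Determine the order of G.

Enumerate words in the generators, reducing via the relations: the distinct elements are
  {e, u, v, uv, v², v³, v⁴, v⁵, v⁶, v⁷, v⁸, v⁹, uv², uv³, uv⁴, uv⁵, uv⁶, uv⁷, uv⁸, uv⁹, v¹², v¹¹, v¹⁰, uv¹², uv¹¹, uv¹⁰}.
No further products give new elements, so |G| = 26.

Answer: 26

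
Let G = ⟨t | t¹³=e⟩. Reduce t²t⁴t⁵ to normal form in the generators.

Multiply left to right, reducing at each step:
  (t²) · t⁴ = t⁶
  (t⁶) · t⁵ = t¹¹

Answer: t¹¹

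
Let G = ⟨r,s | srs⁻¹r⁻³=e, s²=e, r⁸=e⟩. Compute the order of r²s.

Compute successive powers until reaching e:
  (r²s)¹ = r²s, (r²s)² = e.
The smallest positive k with (r²s)ᵏ = e is 2.

Answer: 2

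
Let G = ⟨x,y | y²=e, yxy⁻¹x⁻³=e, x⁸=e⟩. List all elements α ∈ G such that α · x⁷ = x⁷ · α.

⟨x⁷⟩ ⊆ C_G(x⁷) since powers of x⁷ commute with x⁷; so |C_G(x⁷)| ≥ |⟨x⁷⟩| = 8.
By orbit–stabilizer, |C_G(x⁷)| = |G| / |conj. class of x⁷| = 16 / 2 = 8.
The 8 elements commuting with x⁷ are {e, x, x², x³, x⁴, x⁵, x⁶, x⁷}.

Answer: {e, x, x², x³, x⁴, x⁵, x⁶, x⁷}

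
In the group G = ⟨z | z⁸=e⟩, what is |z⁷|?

Compute successive powers until reaching e:
  (z⁷)¹ = z⁷, (z⁷)² = z⁶, (z⁷)³ = z⁵, (z⁷)⁴ = z⁴, (z⁷)⁵ = z³, (z⁷)⁶ = z², (z⁷)⁷ = z, (z⁷)⁸ = e.
The smallest positive k with (z⁷)ᵏ = e is 8.

Answer: 8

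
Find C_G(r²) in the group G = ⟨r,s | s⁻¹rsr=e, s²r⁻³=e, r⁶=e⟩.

⟨r²⟩ ⊆ C_G(r²) since powers of r² commute with r²; so |C_G(r²)| ≥ |⟨r²⟩| = 3.
By orbit–stabilizer, |C_G(r²)| = |G| / |conj. class of r²| = 12 / 2 = 6.
The 6 elements commuting with r² are {e, r, r², r³, r⁴, r⁵}.

Answer: {e, r, r², r³, r⁴, r⁵}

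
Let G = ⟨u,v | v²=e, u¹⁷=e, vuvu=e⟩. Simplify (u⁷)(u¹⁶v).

Compute (u⁷) · (u¹⁶v) by multiplying left to right and reducing via the relations at each step:
  (u⁷) · u¹⁶ = u⁶
  (u⁶) · v = u⁶v

Answer: u⁶v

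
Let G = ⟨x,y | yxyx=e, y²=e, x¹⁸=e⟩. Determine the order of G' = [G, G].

G' = [G, G] is generated by all commutators. The generator-pair commutators are: [x, y] = x².
The subgroup they normally generate is {e, x², x⁴, x⁶, x⁸, x¹⁰, x¹², x¹⁴, x¹⁶}, of order 9.
Check: |G/G'| = 36/9 = 4 is the order of the abelianisation.

Answer: 9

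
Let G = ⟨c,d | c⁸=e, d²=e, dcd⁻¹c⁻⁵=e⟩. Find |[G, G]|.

G' = [G, G] is generated by all commutators. The generator-pair commutators are: [c, d] = c⁴.
The subgroup they normally generate is {e, c⁴}, of order 2.
Check: |G/G'| = 16/2 = 8 is the order of the abelianisation.

Answer: 2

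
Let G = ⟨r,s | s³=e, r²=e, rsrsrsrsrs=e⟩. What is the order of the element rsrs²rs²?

Compute successive powers until reaching e:
  (rsrs²rs²)¹ = rsrs²rs², (rsrs²rs²)² = srsrs²r, (rsrs²rs²)³ = e.
The smallest positive k with (rsrs²rs²)ᵏ = e is 3.

Answer: 3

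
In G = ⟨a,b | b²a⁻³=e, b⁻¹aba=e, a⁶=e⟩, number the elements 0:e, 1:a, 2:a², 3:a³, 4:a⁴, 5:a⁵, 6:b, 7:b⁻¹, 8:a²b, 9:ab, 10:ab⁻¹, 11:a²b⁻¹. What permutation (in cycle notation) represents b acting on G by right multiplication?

(0 6 3 7)(1 9 4 10)(2 8 5 11)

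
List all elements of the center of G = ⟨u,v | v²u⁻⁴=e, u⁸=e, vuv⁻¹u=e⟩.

An element z ∈ Z(G) iff z commutes with every generator.
For example u⁴ is central: (u⁴)·u = u⁵ = u·(u⁴); (u⁴)·v = v⁻¹ = v·(u⁴).
Whereas u ∉ Z(G) since u·v = uv ≠ u³v⁻¹ = v·u.
Checking each of the 16 elements this way gives Z(G) = {e, u⁴}, of order 2.

Answer: {e, u⁴}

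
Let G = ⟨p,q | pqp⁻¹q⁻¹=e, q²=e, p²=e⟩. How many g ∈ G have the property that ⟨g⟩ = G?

⟨g⟩ = G would require ord(g) = |G| = 4, but the maximum element order in G is 2 < 4. So G is not cyclic and no single element generates it: the count is 0.

Answer: 0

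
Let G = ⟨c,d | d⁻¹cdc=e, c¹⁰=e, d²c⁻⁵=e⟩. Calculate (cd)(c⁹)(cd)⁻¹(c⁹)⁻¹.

[(cd), (c⁹)] = (cd)·(c⁹)·(cd)⁻¹·(c⁹)⁻¹.
  (cd) · (c⁹) = c²d
  (c²d) · (cd⁻¹) = c
  c · c = c²

Answer: c²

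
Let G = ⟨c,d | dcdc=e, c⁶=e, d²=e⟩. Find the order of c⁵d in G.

Compute successive powers until reaching e:
  (c⁵d)¹ = c⁵d, (c⁵d)² = e.
The smallest positive k with (c⁵d)ᵏ = e is 2.

Answer: 2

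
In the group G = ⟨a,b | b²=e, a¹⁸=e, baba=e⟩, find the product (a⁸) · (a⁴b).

Compute (a⁸) · (a⁴b) by multiplying left to right and reducing via the relations at each step:
  (a⁸) · a⁴ = a¹²
  (a¹²) · b = a¹²b

Answer: a¹²b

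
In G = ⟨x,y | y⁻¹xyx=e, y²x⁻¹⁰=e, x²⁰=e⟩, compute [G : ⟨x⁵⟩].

First find ord(x⁵) by computing successive powers:
  (x⁵)¹ = x⁵, (x⁵)² = x¹⁰, (x⁵)³ = x¹⁵, (x⁵)⁴ = e.
So |⟨x⁵⟩| = ord(x⁵) = 4. With |G| = 40, by Lagrange [G : ⟨x⁵⟩] = 40/4 = 10.

Answer: 10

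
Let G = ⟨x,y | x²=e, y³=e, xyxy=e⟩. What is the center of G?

An element z ∈ Z(G) iff z commutes with every generator.
For example e is central: e·x = x = x·e; e·y = y = y·e.
Whereas x ∉ Z(G) since x·y = xy ≠ xy² = y·x.
Checking each of the 6 elements this way gives Z(G) = {e}, of order 1.

Answer: {e}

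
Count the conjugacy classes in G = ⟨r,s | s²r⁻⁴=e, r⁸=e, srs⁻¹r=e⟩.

The conjugacy classes (representative and size) are:
  [e] (size 1), [r⁷] (size 2), [r²] (size 2), [r⁵] (size 2), [r⁴] (size 1), [r²s⁻¹] (size 4), [r³s] (size 4).
Class equation: 1 + 2 + 2 + 2 + 1 + 4 + 4 = 16 = |G|. So G has 7 conjugacy classes.

Answer: 7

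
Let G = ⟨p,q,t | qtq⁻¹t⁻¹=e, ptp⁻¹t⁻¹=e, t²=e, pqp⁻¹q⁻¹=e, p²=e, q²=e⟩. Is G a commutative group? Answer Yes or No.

Each pair of generators commutes: p·q = pq = q·p; p·t = pt = t·p; q·t = qt = t·q. Since the generators pairwise commute, every element of G commutes with every other, so G is abelian.

Answer: Yes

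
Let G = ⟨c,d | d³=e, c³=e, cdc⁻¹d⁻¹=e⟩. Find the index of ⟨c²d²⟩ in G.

First find ord(c²d²) by computing successive powers:
  (c²d²)¹ = c²d², (c²d²)² = cd, (c²d²)³ = e.
So |⟨c²d²⟩| = ord(c²d²) = 3. With |G| = 9, by Lagrange [G : ⟨c²d²⟩] = 9/3 = 3.

Answer: 3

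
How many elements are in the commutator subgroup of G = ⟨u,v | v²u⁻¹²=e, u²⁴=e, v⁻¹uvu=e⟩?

G' = [G, G] is generated by all commutators. The generator-pair commutators are: [u, v] = u².
The subgroup they normally generate is {e, u², u⁴, u⁶, u⁸, u¹⁰, u¹², u¹⁴, u¹⁶, u¹⁸, u²⁰, u²²}, of order 12.
Check: |G/G'| = 48/12 = 4 is the order of the abelianisation.

Answer: 12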